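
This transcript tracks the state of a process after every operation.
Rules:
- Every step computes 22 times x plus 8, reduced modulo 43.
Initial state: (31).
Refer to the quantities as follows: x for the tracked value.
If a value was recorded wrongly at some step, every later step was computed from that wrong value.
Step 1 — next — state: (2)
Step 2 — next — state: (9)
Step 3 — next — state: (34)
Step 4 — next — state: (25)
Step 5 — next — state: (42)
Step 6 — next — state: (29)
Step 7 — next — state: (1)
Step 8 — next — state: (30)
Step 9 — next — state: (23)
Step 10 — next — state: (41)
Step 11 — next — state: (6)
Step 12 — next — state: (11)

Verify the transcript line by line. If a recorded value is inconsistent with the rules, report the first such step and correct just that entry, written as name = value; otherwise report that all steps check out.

Step 1: x = (22*31 + 8) mod 43 = 2 — matches.
Step 2: x = (22*2 + 8) mod 43 = 9 — in agreement.
Step 3: x = (22*9 + 8) mod 43 = 34 — checks out.
Step 4: x = (22*34 + 8) mod 43 = 25 — agrees with the transcript.
Step 5: x = (22*25 + 8) mod 43 = 42 — consistent with the transcript.
Step 6: x = (22*42 + 8) mod 43 = 29 — verified.
Step 7: x = (22*29 + 8) mod 43 = 1 — verified.
Step 8: x = (22*1 + 8) mod 43 = 30 — exactly as logged.
Step 9: x = (22*30 + 8) mod 43 = 23 — matches.
Step 10: x = (22*23 + 8) mod 43 = 41 — matches.
Step 11: x = (22*41 + 8) mod 43 = 7 — the entry is off here.
Conclusion: step 11 carries the first error; the entry should be x = 7.

step 11, x = 7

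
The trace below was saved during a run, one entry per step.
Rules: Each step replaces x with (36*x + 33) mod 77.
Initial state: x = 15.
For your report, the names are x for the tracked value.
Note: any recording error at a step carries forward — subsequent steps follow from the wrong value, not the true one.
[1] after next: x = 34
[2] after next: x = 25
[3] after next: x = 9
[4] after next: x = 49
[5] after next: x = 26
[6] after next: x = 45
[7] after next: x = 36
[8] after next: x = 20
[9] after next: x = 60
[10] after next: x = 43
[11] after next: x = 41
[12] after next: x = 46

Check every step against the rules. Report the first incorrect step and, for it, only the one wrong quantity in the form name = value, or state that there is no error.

Recomputing the run from the initial state:
step 1: x = 34
step 2: x = 25
step 3: x = 9
step 4: x = 49
step 5: x = 26
step 6: x = 45
step 7: x = 36
step 8: x = 20
step 9: x = 60
step 10: x = 37
step 11: x = 56
step 12: x = 47
The first disagreement with the trace is at step 10, where the value should be x = 37.

step 10, x = 37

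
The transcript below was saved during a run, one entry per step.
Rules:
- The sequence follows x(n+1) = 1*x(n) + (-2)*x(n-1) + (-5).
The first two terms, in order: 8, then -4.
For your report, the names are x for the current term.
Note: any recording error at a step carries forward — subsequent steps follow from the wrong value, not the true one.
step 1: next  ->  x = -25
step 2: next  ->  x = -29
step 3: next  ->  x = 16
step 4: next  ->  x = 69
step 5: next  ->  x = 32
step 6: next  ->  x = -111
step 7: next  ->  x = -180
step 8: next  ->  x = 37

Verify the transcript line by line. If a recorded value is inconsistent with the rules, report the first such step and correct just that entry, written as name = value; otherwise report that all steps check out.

step 2, x = -22

Recomputing the run from the initial state:
step 1: x = -25
step 2: x = -22
step 3: x = 23
step 4: x = 62
step 5: x = 11
step 6: x = -118
step 7: x = -145
step 8: x = 86
The first disagreement with the transcript is at step 2, where the value should be x = -22.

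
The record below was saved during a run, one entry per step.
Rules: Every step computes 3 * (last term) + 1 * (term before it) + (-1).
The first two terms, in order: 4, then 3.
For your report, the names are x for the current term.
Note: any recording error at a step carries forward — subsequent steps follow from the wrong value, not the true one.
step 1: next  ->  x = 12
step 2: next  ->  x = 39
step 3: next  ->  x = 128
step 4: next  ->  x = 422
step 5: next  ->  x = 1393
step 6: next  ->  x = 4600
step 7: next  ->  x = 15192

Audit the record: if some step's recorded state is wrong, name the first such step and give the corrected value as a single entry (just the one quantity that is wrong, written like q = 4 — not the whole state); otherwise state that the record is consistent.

Recomputing the run from the initial state:
step 1: x = 12
step 2: x = 38
step 3: x = 125
step 4: x = 412
step 5: x = 1360
step 6: x = 4491
step 7: x = 14832
The first disagreement with the record is at step 2, where the value should be x = 38.

step 2, x = 38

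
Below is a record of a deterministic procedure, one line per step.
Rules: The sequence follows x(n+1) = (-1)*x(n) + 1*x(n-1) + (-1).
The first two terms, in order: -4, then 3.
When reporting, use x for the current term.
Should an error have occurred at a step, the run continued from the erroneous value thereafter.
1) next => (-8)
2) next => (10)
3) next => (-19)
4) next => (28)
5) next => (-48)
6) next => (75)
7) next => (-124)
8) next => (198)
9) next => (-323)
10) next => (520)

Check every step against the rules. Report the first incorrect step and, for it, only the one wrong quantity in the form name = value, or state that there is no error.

Recomputing the run from the initial state:
step 1: x = -8
step 2: x = 10
step 3: x = -19
step 4: x = 28
step 5: x = -48
step 6: x = 75
step 7: x = -124
step 8: x = 198
step 9: x = -323
step 10: x = 520
This matches the record at every step.

no error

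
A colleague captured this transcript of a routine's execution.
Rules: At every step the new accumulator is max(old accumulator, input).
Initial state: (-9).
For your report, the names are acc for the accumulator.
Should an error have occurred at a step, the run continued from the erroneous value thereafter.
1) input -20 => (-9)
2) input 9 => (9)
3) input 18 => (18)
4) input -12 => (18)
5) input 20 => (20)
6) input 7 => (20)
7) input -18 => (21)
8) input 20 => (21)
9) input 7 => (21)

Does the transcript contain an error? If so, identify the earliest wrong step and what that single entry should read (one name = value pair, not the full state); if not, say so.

step 7, acc = 20

step 1: acc = max(-9, -20) = -9 -> matches
step 2: acc = max(-9, 9) = 9 -> exactly as logged
step 3: acc = max(9, 18) = 18 -> confirmed correct
step 4: acc = max(18, -12) = 18 -> checks out
step 5: acc = max(18, 20) = 20 -> same as recorded
step 6: acc = max(20, 7) = 20 -> verified
step 7: acc = max(20, -18) = 20 -> the transcript disagrees here
First deviation found at step 7; the corrected entry is acc = 20.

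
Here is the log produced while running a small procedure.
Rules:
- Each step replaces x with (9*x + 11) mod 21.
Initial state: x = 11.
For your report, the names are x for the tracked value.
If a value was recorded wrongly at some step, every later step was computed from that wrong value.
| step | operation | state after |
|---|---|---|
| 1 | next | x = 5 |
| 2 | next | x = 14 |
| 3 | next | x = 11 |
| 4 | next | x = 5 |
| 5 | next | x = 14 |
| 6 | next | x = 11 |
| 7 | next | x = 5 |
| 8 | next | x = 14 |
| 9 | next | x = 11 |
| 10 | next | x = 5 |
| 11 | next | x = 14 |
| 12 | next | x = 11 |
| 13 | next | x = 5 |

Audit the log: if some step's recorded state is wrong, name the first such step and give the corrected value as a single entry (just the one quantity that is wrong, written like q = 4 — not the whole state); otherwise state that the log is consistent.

no error

Recomputing the run from the initial state:
step 1: x = 5
step 2: x = 14
step 3: x = 11
step 4: x = 5
step 5: x = 14
step 6: x = 11
step 7: x = 5
step 8: x = 14
step 9: x = 11
step 10: x = 5
step 11: x = 14
step 12: x = 11
step 13: x = 5
This matches the log at every step.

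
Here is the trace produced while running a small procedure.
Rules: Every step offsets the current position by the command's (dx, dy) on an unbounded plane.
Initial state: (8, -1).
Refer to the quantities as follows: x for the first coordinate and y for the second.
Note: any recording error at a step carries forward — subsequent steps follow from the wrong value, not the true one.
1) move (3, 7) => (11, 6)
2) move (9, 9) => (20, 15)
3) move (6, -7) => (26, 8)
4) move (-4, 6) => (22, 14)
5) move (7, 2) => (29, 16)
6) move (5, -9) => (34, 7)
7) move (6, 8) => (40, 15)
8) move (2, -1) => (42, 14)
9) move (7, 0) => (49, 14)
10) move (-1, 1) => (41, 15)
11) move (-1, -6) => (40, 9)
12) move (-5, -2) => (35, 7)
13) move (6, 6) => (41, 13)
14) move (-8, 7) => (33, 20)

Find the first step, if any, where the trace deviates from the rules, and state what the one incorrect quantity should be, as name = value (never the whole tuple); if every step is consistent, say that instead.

Step 1: x = 8 + (3) = 11, y = -1 + (7) = 6 — consistent with the trace.
Step 2: x = 11 + (9) = 20, y = 6 + (9) = 15 — no discrepancy.
Step 3: x = 20 + (6) = 26, y = 15 + (-7) = 8 — verified.
Step 4: x = 26 + (-4) = 22, y = 8 + (6) = 14 — confirmed correct.
Step 5: x = 22 + (7) = 29, y = 14 + (2) = 16 — in agreement.
Step 6: x = 29 + (5) = 34, y = 16 + (-9) = 7 — consistent with the trace.
Step 7: x = 34 + (6) = 40, y = 7 + (8) = 15 — same as recorded.
Step 8: x = 40 + (2) = 42, y = 15 + (-1) = 14 — confirmed correct.
Step 9: x = 42 + (7) = 49, y = 14 + (0) = 14 — no discrepancy.
Step 10: x = 49 + (-1) = 48, y = 14 + (1) = 15 — the trace disagrees here.
So the first discrepancy is step 10, where the right value is x = 48.

step 10, x = 48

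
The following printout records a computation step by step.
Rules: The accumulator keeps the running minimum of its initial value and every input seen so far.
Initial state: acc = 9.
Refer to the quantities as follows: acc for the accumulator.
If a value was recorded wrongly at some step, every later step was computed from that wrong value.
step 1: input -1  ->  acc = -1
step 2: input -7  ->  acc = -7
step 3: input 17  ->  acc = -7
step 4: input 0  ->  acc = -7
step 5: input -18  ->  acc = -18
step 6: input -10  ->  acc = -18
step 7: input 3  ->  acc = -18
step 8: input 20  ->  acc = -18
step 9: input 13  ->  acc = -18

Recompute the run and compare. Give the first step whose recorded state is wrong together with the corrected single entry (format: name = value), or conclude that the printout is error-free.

no error

step 1: acc = min(9, -1) = -1 -> verified
step 2: acc = min(-1, -7) = -7 -> in agreement
step 3: acc = min(-7, 17) = -7 -> confirmed correct
step 4: acc = min(-7, 0) = -7 -> confirmed correct
step 5: acc = min(-7, -18) = -18 -> no discrepancy
step 6: acc = min(-18, -10) = -18 -> no discrepancy
step 7: acc = min(-18, 3) = -18 -> same as recorded
step 8: acc = min(-18, 20) = -18 -> consistent with the printout
step 9: acc = min(-18, 13) = -18 -> in agreement
Nothing is out of place; the run is error-free.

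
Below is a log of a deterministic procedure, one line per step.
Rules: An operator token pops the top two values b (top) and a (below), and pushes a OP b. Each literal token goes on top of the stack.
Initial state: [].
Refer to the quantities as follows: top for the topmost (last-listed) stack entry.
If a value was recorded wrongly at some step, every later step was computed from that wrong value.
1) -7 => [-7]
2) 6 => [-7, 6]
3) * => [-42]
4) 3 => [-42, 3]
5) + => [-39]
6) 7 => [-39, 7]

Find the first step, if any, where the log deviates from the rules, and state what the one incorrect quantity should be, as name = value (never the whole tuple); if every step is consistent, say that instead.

Recomputing the run from the initial state:
step 1: [-7]
step 2: [-7, 6]
step 3: [-42]
step 4: [-42, 3]
step 5: [-39]
step 6: [-39, 7]
This matches the log at every step.

no error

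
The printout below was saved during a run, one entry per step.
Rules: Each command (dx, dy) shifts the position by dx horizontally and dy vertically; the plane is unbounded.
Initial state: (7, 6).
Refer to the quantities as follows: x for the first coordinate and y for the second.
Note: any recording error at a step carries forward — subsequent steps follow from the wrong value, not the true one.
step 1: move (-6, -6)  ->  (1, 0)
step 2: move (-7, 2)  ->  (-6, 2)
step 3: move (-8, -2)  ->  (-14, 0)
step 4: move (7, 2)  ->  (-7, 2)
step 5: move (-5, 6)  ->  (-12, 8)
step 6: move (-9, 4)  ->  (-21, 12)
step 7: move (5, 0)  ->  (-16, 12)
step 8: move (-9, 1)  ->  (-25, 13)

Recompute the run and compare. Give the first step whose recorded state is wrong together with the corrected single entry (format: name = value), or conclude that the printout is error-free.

Recomputing the run from the initial state:
step 1: x = 1, y = 0
step 2: x = -6, y = 2
step 3: x = -14, y = 0
step 4: x = -7, y = 2
step 5: x = -12, y = 8
step 6: x = -21, y = 12
step 7: x = -16, y = 12
step 8: x = -25, y = 13
This matches the printout at every step.

no error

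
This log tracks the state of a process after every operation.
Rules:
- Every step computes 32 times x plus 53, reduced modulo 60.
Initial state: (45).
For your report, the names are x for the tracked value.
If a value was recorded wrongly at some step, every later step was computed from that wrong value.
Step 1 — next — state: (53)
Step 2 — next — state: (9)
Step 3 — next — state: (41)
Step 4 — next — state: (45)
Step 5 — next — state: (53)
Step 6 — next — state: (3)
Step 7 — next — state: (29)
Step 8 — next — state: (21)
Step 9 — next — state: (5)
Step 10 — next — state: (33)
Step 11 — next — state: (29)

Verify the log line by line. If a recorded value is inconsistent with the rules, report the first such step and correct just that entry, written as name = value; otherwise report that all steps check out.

Recomputing the run from the initial state:
step 1: x = 53
step 2: x = 9
step 3: x = 41
step 4: x = 45
step 5: x = 53
step 6: x = 9
step 7: x = 41
step 8: x = 45
step 9: x = 53
step 10: x = 9
step 11: x = 41
The first disagreement with the log is at step 6, where the value should be x = 9.

step 6, x = 9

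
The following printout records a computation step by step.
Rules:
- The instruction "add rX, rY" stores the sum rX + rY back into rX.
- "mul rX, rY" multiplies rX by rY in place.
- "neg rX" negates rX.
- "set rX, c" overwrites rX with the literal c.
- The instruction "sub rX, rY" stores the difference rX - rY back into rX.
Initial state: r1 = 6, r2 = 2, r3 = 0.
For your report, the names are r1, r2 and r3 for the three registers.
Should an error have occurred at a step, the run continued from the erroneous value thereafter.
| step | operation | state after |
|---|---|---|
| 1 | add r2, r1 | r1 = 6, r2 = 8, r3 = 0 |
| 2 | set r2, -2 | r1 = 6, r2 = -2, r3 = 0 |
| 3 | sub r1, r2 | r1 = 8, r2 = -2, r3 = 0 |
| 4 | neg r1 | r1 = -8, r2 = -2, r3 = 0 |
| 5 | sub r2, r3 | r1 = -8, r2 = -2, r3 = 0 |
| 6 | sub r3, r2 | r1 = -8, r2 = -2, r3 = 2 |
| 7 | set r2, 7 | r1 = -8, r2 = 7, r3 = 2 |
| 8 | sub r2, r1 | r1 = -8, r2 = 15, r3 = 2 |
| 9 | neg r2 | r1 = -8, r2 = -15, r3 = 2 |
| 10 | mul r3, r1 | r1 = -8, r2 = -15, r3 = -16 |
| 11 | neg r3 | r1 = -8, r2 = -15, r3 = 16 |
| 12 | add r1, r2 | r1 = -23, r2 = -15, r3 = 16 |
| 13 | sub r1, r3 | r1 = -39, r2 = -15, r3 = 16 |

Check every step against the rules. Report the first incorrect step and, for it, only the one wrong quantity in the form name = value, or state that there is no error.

Recomputing the run from the initial state:
step 1: r1 = 6, r2 = 8, r3 = 0
step 2: r1 = 6, r2 = -2, r3 = 0
step 3: r1 = 8, r2 = -2, r3 = 0
step 4: r1 = -8, r2 = -2, r3 = 0
step 5: r1 = -8, r2 = -2, r3 = 0
step 6: r1 = -8, r2 = -2, r3 = 2
step 7: r1 = -8, r2 = 7, r3 = 2
step 8: r1 = -8, r2 = 15, r3 = 2
step 9: r1 = -8, r2 = -15, r3 = 2
step 10: r1 = -8, r2 = -15, r3 = -16
step 11: r1 = -8, r2 = -15, r3 = 16
step 12: r1 = -23, r2 = -15, r3 = 16
step 13: r1 = -39, r2 = -15, r3 = 16
This matches the printout at every step.

no error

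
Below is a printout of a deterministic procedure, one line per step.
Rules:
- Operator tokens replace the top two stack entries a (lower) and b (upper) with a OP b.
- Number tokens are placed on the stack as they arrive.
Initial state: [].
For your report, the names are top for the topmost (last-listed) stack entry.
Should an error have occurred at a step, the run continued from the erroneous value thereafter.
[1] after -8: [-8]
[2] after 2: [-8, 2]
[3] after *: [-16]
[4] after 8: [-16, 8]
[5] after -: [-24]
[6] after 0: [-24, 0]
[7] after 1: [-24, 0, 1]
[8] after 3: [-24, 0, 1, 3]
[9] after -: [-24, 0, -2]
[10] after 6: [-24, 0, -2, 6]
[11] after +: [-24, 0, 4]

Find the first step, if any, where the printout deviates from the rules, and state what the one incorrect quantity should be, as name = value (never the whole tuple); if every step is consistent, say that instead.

Step 1: push -8: top = -8 — confirmed correct.
Step 2: push 2: top = 2 — in agreement.
Step 3: -8 * 2 = -16 — checks out.
Step 4: push 8: top = 8 — same as recorded.
Step 5: -16 - 8 = -24 — consistent with the printout.
Step 6: push 0: top = 0 — matches.
Step 7: push 1: top = 1 — confirmed correct.
Step 8: push 3: top = 3 — consistent with the printout.
Step 9: 1 - 3 = -2 — agrees with the printout.
Step 10: push 6: top = 6 — agrees with the printout.
Step 11: -2 + 6 = 4 — consistent with the printout.
The whole run recomputes cleanly — no discrepancies.

no error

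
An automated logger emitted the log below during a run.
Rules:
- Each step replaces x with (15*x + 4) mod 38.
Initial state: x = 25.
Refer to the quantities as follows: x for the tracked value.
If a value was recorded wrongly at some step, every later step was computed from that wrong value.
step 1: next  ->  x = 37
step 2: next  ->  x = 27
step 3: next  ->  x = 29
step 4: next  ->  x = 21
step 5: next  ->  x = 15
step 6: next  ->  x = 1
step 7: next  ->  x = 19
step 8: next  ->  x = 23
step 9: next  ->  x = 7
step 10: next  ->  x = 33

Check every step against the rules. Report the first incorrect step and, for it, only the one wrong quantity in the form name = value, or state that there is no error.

1. x = (15*25 + 4) mod 38 = 37 (same as recorded)
2. x = (15*37 + 4) mod 38 = 27 (verified)
3. x = (15*27 + 4) mod 38 = 29 (agrees with the log)
4. x = (15*29 + 4) mod 38 = 21 (same as recorded)
5. x = (15*21 + 4) mod 38 = 15 (confirmed correct)
6. x = (15*15 + 4) mod 38 = 1 (consistent with the log)
7. x = (15*1 + 4) mod 38 = 19 (same as recorded)
8. x = (15*19 + 4) mod 38 = 23 (verified)
9. x = (15*23 + 4) mod 38 = 7 (exactly as logged)
10. x = (15*7 + 4) mod 38 = 33 (agrees with the log)
The whole run recomputes cleanly — no discrepancies.

no error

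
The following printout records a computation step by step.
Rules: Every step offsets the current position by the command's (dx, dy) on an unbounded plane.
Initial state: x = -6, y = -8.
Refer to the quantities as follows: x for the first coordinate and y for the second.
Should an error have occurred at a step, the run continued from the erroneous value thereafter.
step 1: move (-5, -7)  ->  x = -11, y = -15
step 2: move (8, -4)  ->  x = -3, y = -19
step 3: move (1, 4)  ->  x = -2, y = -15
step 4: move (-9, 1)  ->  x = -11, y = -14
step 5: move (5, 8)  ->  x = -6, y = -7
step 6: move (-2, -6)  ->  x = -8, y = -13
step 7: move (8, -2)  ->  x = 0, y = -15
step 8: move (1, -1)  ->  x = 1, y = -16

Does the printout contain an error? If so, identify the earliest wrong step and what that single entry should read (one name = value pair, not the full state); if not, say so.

step 5, y = -6

1. x = -6 + (-5) = -11, y = -8 + (-7) = -15 (verified)
2. x = -11 + (8) = -3, y = -15 + (-4) = -19 (confirmed correct)
3. x = -3 + (1) = -2, y = -19 + (4) = -15 (verified)
4. x = -2 + (-9) = -11, y = -15 + (1) = -14 (exactly as logged)
5. x = -11 + (5) = -6, y = -14 + (8) = -6 (not what was recorded)
The earliest wrong entry is at step 5: it should read y = -6.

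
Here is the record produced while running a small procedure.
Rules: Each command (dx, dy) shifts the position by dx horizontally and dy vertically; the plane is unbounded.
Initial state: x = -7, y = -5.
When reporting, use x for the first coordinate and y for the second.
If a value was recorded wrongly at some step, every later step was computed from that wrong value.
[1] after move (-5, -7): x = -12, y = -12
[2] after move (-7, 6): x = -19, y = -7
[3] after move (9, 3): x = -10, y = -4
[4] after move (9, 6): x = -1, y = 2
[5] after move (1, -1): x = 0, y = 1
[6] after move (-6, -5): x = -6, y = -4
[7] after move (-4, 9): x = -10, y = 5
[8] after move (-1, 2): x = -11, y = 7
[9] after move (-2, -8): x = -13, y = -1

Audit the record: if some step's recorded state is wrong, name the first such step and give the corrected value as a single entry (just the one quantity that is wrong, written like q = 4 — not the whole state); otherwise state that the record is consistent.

step 2, y = -6

step 1: x = -7 + (-5) = -12, y = -5 + (-7) = -12 -> matches
step 2: x = -12 + (-7) = -19, y = -12 + (6) = -6 -> not what was recorded
So the first discrepancy is step 2, where the right value is y = -6.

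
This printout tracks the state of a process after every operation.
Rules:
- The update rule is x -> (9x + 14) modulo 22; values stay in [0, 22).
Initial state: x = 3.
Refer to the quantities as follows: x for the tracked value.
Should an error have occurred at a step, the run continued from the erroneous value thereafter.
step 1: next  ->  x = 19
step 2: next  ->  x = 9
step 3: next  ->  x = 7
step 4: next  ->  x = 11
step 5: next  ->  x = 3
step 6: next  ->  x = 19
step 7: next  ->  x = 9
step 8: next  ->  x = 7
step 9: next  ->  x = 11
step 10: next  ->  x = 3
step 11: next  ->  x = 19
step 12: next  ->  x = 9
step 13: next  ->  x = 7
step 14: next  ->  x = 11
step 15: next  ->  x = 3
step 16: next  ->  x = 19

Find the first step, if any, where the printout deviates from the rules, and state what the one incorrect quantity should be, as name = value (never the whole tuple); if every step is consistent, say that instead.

no error

step 1: x = (9*3 + 14) mod 22 = 19 -> confirmed correct
step 2: x = (9*19 + 14) mod 22 = 9 -> no discrepancy
step 3: x = (9*9 + 14) mod 22 = 7 -> no discrepancy
step 4: x = (9*7 + 14) mod 22 = 11 -> exactly as logged
step 5: x = (9*11 + 14) mod 22 = 3 -> checks out
step 6: x = (9*3 + 14) mod 22 = 19 -> checks out
step 7: x = (9*19 + 14) mod 22 = 9 -> exactly as logged
step 8: x = (9*9 + 14) mod 22 = 7 -> matches
step 9: x = (9*7 + 14) mod 22 = 11 -> exactly as logged
step 10: x = (9*11 + 14) mod 22 = 3 -> agrees with the printout
step 11: x = (9*3 + 14) mod 22 = 19 -> no discrepancy
step 12: x = (9*19 + 14) mod 22 = 9 -> same as recorded
step 13: x = (9*9 + 14) mod 22 = 7 -> same as recorded
step 14: x = (9*7 + 14) mod 22 = 11 -> no discrepancy
step 15: x = (9*11 + 14) mod 22 = 3 -> agrees with the printout
step 16: x = (9*3 + 14) mod 22 = 19 -> matches
Nothing is out of place; the run is error-free.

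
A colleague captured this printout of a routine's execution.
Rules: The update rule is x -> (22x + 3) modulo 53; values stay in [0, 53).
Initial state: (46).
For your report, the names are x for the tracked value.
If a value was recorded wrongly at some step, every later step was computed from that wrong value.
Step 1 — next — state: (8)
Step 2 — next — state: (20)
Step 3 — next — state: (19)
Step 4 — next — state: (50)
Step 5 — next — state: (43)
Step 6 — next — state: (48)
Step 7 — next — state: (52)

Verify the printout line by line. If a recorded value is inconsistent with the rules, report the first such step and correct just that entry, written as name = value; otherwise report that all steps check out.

Step 1: x = (22*46 + 3) mod 53 = 8 — exactly as logged.
Step 2: x = (22*8 + 3) mod 53 = 20 — verified.
Step 3: x = (22*20 + 3) mod 53 = 19 — same as recorded.
Step 4: x = (22*19 + 3) mod 53 = 50 — agrees with the printout.
Step 5: x = (22*50 + 3) mod 53 = 43 — no discrepancy.
Step 6: x = (22*43 + 3) mod 53 = 48 — verified.
Step 7: x = (22*48 + 3) mod 53 = 52 — checks out.
Every step is consistent.

no error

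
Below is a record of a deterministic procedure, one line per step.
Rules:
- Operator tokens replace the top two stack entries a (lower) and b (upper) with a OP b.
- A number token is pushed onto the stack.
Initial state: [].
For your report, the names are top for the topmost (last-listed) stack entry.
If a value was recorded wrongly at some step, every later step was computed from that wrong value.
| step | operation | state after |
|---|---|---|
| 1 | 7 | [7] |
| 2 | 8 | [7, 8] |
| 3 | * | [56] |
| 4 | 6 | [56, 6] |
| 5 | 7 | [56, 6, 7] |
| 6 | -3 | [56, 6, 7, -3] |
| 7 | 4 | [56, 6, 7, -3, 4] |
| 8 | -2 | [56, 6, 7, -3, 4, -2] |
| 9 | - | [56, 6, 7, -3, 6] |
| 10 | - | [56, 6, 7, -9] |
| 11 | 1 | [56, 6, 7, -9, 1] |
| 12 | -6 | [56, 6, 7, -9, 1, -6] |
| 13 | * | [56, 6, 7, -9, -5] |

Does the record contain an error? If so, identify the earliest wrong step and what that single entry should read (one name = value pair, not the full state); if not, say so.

Recomputing the run from the initial state:
step 1: [7]
step 2: [7, 8]
step 3: [56]
step 4: [56, 6]
step 5: [56, 6, 7]
step 6: [56, 6, 7, -3]
step 7: [56, 6, 7, -3, 4]
step 8: [56, 6, 7, -3, 4, -2]
step 9: [56, 6, 7, -3, 6]
step 10: [56, 6, 7, -9]
step 11: [56, 6, 7, -9, 1]
step 12: [56, 6, 7, -9, 1, -6]
step 13: [56, 6, 7, -9, -6]
The first disagreement with the record is at step 13, where the value should be top = -6.

step 13, top = -6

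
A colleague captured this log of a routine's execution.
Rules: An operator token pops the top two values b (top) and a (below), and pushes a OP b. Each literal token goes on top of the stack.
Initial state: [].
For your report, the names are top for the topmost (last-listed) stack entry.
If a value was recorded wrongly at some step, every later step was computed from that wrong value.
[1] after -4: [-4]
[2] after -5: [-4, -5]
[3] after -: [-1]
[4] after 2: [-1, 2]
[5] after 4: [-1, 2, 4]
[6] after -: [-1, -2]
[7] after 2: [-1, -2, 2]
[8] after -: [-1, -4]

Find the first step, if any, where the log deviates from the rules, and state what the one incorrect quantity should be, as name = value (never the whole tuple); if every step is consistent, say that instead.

step 3, top = 1

Recomputing the run from the initial state:
step 1: [-4]
step 2: [-4, -5]
step 3: [1]
step 4: [1, 2]
step 5: [1, 2, 4]
step 6: [1, -2]
step 7: [1, -2, 2]
step 8: [1, -4]
The first disagreement with the log is at step 3, where the value should be top = 1.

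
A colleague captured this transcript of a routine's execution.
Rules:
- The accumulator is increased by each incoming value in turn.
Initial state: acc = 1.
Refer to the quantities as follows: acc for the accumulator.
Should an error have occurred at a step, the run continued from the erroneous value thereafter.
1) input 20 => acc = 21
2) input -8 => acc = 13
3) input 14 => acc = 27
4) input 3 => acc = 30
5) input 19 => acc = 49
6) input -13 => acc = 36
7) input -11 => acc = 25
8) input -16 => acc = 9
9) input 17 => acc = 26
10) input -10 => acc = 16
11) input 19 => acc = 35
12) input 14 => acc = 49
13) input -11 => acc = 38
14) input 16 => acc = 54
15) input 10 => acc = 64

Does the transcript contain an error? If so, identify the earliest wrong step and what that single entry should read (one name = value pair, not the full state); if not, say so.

step 1: acc = 1 + 20 = 21 -> same as recorded
step 2: acc = 21 + -8 = 13 -> in agreement
step 3: acc = 13 + 14 = 27 -> in agreement
step 4: acc = 27 + 3 = 30 -> matches
step 5: acc = 30 + 19 = 49 -> same as recorded
step 6: acc = 49 + -13 = 36 -> same as recorded
step 7: acc = 36 + -11 = 25 -> agrees with the transcript
step 8: acc = 25 + -16 = 9 -> exactly as logged
step 9: acc = 9 + 17 = 26 -> agrees with the transcript
step 10: acc = 26 + -10 = 16 -> agrees with the transcript
step 11: acc = 16 + 19 = 35 -> matches
step 12: acc = 35 + 14 = 49 -> consistent with the transcript
step 13: acc = 49 + -11 = 38 -> agrees with the transcript
step 14: acc = 38 + 16 = 54 -> agrees with the transcript
step 15: acc = 54 + 10 = 64 -> confirmed correct
The recomputation confirms every line.

no error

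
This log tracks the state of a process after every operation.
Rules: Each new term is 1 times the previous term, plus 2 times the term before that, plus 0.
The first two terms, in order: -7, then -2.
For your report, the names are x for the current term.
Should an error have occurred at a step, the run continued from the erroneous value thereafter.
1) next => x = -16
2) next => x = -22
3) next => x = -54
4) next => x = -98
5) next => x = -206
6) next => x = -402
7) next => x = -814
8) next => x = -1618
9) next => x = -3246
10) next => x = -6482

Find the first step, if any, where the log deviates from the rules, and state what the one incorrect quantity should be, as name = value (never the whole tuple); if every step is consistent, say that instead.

Step 1: x = 1*(-2) + (2)*(-7) + (0) = -16 — same as recorded.
Step 2: x = 1*(-16) + (2)*(-2) + (0) = -20 — the entry is off here.
Conclusion: step 2 carries the first error; the entry should be x = -20.

step 2, x = -20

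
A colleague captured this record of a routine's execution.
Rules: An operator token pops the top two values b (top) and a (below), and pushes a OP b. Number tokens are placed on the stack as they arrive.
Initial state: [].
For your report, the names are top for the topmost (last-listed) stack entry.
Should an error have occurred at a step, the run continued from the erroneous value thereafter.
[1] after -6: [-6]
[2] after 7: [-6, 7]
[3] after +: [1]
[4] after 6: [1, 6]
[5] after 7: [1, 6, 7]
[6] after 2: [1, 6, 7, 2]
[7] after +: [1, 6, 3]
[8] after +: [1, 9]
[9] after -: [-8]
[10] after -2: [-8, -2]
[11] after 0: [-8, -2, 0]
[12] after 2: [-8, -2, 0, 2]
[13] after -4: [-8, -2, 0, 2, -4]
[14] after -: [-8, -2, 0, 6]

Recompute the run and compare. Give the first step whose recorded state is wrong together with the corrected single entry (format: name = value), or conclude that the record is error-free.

Step 1: push -6: top = -6 — consistent with the record.
Step 2: push 7: top = 7 — same as recorded.
Step 3: -6 + 7 = 1 — checks out.
Step 4: push 6: top = 6 — exactly as logged.
Step 5: push 7: top = 7 — no discrepancy.
Step 6: push 2: top = 2 — exactly as logged.
Step 7: 7 + 2 = 9 — the record has a different value.
The earliest wrong entry is at step 7: it should read top = 9.

step 7, top = 9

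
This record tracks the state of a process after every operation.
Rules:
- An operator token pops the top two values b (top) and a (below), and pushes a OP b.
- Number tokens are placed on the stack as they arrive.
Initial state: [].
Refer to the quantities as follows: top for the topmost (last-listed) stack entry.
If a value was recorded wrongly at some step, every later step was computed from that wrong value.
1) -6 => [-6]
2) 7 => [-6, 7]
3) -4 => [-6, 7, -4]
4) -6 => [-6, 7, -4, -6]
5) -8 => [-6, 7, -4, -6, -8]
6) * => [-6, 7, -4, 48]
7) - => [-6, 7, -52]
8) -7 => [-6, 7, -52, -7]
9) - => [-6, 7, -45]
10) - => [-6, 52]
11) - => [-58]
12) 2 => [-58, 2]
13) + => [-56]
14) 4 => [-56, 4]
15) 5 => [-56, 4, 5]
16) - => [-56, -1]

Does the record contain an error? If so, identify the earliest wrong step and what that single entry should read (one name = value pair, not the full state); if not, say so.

1. push -6: top = -6 (in agreement)
2. push 7: top = 7 (agrees with the record)
3. push -4: top = -4 (checks out)
4. push -6: top = -6 (verified)
5. push -8: top = -8 (same as recorded)
6. -6 * -8 = 48 (in agreement)
7. -4 - 48 = -52 (confirmed correct)
8. push -7: top = -7 (in agreement)
9. -52 - -7 = -45 (no discrepancy)
10. 7 - -45 = 52 (matches)
11. -6 - 52 = -58 (matches)
12. push 2: top = 2 (no discrepancy)
13. -58 + 2 = -56 (same as recorded)
14. push 4: top = 4 (checks out)
15. push 5: top = 5 (confirmed correct)
16. 4 - 5 = -1 (matches)
All entries verified; no error found.

no error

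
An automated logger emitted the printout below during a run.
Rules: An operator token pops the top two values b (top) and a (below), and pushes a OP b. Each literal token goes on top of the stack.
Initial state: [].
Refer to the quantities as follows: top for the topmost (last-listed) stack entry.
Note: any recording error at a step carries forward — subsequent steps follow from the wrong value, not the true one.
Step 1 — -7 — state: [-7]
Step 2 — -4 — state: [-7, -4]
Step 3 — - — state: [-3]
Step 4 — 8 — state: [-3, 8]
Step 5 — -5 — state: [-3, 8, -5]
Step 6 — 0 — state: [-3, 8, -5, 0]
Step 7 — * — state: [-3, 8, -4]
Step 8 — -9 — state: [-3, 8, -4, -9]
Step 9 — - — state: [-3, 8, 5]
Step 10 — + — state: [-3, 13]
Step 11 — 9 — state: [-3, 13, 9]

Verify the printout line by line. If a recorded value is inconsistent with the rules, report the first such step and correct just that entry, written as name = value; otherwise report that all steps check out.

step 7, top = 0

Recomputing the run from the initial state:
step 1: [-7]
step 2: [-7, -4]
step 3: [-3]
step 4: [-3, 8]
step 5: [-3, 8, -5]
step 6: [-3, 8, -5, 0]
step 7: [-3, 8, 0]
step 8: [-3, 8, 0, -9]
step 9: [-3, 8, 9]
step 10: [-3, 17]
step 11: [-3, 17, 9]
The first disagreement with the printout is at step 7, where the value should be top = 0.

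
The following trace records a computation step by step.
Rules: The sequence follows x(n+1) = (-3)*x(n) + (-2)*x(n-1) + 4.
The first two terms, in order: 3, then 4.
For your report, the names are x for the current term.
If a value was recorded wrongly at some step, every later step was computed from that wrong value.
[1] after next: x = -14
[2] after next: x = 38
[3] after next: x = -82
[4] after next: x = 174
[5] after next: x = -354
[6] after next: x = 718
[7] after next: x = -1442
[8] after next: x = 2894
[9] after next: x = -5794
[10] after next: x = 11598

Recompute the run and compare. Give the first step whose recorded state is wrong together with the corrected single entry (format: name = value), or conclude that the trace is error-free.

step 1: x = -3*(4) + (-2)*(3) + (4) = -14 -> matches
step 2: x = -3*(-14) + (-2)*(4) + (4) = 38 -> consistent with the trace
step 3: x = -3*(38) + (-2)*(-14) + (4) = -82 -> same as recorded
step 4: x = -3*(-82) + (-2)*(38) + (4) = 174 -> in agreement
step 5: x = -3*(174) + (-2)*(-82) + (4) = -354 -> verified
step 6: x = -3*(-354) + (-2)*(174) + (4) = 718 -> exactly as logged
step 7: x = -3*(718) + (-2)*(-354) + (4) = -1442 -> no discrepancy
step 8: x = -3*(-1442) + (-2)*(718) + (4) = 2894 -> no discrepancy
step 9: x = -3*(2894) + (-2)*(-1442) + (4) = -5794 -> in agreement
step 10: x = -3*(-5794) + (-2)*(2894) + (4) = 11598 -> exactly as logged
All entries verified; no error found.

no error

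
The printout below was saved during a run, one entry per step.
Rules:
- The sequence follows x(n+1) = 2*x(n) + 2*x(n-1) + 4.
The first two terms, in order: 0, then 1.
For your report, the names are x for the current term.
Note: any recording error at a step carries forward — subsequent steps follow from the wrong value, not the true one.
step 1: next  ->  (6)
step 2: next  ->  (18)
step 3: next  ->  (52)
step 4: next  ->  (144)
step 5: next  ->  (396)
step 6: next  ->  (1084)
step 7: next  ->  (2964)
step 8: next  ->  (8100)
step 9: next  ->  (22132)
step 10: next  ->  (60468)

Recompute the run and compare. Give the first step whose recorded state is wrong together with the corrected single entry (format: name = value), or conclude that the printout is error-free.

no error

1. x = 2*(1) + (2)*(0) + (4) = 6 (agrees with the printout)
2. x = 2*(6) + (2)*(1) + (4) = 18 (same as recorded)
3. x = 2*(18) + (2)*(6) + (4) = 52 (checks out)
4. x = 2*(52) + (2)*(18) + (4) = 144 (checks out)
5. x = 2*(144) + (2)*(52) + (4) = 396 (in agreement)
6. x = 2*(396) + (2)*(144) + (4) = 1084 (checks out)
7. x = 2*(1084) + (2)*(396) + (4) = 2964 (confirmed correct)
8. x = 2*(2964) + (2)*(1084) + (4) = 8100 (checks out)
9. x = 2*(8100) + (2)*(2964) + (4) = 22132 (no discrepancy)
10. x = 2*(22132) + (2)*(8100) + (4) = 60468 (agrees with the printout)
All steps check out; nothing to correct.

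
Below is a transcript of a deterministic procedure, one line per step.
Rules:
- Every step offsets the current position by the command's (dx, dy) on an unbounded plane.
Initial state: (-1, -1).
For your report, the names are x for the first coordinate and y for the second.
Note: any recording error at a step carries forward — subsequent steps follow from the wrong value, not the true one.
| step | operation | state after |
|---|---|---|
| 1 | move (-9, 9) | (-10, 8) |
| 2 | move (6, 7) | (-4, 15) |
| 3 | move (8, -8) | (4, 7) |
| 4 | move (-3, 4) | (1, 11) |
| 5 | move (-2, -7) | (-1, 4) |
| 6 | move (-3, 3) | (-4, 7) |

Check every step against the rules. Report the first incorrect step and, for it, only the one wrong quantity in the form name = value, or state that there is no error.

no error

Recomputing the run from the initial state:
step 1: x = -10, y = 8
step 2: x = -4, y = 15
step 3: x = 4, y = 7
step 4: x = 1, y = 11
step 5: x = -1, y = 4
step 6: x = -4, y = 7
This matches the transcript at every step.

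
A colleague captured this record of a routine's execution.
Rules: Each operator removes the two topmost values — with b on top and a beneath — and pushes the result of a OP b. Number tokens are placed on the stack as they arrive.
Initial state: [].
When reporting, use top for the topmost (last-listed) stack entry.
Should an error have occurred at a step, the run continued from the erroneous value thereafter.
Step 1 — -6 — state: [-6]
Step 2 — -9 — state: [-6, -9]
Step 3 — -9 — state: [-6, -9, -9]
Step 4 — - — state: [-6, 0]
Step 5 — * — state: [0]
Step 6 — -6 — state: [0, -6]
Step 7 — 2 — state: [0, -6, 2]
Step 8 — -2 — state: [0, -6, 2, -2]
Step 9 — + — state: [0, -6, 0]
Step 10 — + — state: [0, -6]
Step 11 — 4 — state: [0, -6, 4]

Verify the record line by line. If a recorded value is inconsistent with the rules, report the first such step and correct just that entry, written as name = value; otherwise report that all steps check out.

Recomputing the run from the initial state:
step 1: [-6]
step 2: [-6, -9]
step 3: [-6, -9, -9]
step 4: [-6, 0]
step 5: [0]
step 6: [0, -6]
step 7: [0, -6, 2]
step 8: [0, -6, 2, -2]
step 9: [0, -6, 0]
step 10: [0, -6]
step 11: [0, -6, 4]
This matches the record at every step.

no error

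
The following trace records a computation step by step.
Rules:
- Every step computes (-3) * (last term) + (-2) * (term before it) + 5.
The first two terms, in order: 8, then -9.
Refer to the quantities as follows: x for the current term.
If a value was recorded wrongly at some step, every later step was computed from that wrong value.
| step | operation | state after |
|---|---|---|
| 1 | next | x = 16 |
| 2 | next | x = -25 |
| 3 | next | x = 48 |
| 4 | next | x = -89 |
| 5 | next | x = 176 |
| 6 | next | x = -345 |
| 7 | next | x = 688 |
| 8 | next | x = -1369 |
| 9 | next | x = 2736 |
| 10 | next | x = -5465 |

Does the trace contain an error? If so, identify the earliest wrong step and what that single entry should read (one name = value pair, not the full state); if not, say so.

no error

Recomputing the run from the initial state:
step 1: x = 16
step 2: x = -25
step 3: x = 48
step 4: x = -89
step 5: x = 176
step 6: x = -345
step 7: x = 688
step 8: x = -1369
step 9: x = 2736
step 10: x = -5465
This matches the trace at every step.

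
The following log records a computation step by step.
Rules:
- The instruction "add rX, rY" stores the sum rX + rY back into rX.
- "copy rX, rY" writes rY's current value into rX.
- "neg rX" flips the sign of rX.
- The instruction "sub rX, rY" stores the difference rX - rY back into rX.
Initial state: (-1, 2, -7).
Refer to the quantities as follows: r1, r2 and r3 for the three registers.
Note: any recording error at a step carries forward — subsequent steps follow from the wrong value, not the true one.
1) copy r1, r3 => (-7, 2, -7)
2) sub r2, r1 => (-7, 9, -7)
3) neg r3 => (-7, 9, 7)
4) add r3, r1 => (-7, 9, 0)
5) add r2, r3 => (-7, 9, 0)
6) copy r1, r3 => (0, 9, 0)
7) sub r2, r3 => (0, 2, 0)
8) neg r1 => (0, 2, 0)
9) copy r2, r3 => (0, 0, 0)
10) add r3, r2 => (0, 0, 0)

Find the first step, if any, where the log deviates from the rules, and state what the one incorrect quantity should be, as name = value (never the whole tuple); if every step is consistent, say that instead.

Recomputing the run from the initial state:
step 1: r1 = -7, r2 = 2, r3 = -7
step 2: r1 = -7, r2 = 9, r3 = -7
step 3: r1 = -7, r2 = 9, r3 = 7
step 4: r1 = -7, r2 = 9, r3 = 0
step 5: r1 = -7, r2 = 9, r3 = 0
step 6: r1 = 0, r2 = 9, r3 = 0
step 7: r1 = 0, r2 = 9, r3 = 0
step 8: r1 = 0, r2 = 9, r3 = 0
step 9: r1 = 0, r2 = 0, r3 = 0
step 10: r1 = 0, r2 = 0, r3 = 0
The first disagreement with the log is at step 7, where the value should be r2 = 9.

step 7, r2 = 9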